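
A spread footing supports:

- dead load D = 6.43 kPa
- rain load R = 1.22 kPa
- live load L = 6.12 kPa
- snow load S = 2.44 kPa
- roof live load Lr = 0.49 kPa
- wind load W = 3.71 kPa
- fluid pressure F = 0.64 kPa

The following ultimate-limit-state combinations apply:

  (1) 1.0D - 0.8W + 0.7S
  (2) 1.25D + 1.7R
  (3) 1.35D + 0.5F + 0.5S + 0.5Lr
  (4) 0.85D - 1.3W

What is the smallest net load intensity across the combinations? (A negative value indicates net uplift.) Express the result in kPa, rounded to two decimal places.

0.64 kPa

(1) 1.0(6.43) - 0.8(3.71) + 0.7(2.44) = 6.43 - 2.97 + 1.71 = 5.17
(2) 1.25(6.43) + 1.7(1.22) = 8.04 + 2.07 = 10.11
(3) 1.35(6.43) + 0.5(0.64) + 0.5(2.44) + 0.5(0.49) = 8.68 + 0.32 + 1.22 + 0.25 = 10.47
(4) 0.85(6.43) - 1.3(3.71) = 0.64
Combination 4 gives the minimum: 0.64 kPa.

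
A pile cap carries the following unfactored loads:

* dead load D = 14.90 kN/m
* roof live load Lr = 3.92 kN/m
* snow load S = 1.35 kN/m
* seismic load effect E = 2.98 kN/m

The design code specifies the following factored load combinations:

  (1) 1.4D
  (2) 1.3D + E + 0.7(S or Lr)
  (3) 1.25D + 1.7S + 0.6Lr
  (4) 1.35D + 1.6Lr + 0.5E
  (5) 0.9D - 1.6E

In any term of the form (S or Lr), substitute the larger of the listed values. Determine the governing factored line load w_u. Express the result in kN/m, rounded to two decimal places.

27.88 kN/m

(S or Lr) → Lr = 3.92 kN/m.
(1) 1.4(14.90) = 20.86
(2) 1.3(14.90) + 1.0(2.98) + 0.7(3.92) = 19.37 + 2.98 + 2.74 = 25.09
(3) 1.25(14.90) + 1.7(1.35) + 0.6(3.92) = 23.27
(4) 1.35(14.90) + 1.6(3.92) + 0.5(2.98) = 20.12 + 6.27 + 1.49 = 27.88
(5) 0.9(14.90) - 1.6(2.98) = 13.41 - 4.77 = 8.64
The controlling combination is 4, giving 27.88 kN/m.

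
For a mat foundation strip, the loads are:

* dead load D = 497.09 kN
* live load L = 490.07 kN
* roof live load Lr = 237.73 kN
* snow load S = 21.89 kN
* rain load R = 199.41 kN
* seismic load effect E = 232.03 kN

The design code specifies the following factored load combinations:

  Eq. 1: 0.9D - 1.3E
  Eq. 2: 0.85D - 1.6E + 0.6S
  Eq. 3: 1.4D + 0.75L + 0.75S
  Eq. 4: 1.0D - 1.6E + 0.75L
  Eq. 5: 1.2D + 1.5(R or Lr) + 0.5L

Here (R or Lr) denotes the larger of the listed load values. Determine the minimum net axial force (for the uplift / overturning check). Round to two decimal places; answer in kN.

(R or Lr) → Lr = 237.73 kN.
Eq. 1: 0.9(497.09) - 1.3(232.03) = 145.74
Eq. 2: 0.85(497.09) - 1.6(232.03) + 0.6(21.89) = 64.41
Eq. 3: 1.4(497.09) + 0.75(490.07) + 0.75(21.89) = 1079.90
Eq. 4: 1.0(497.09) - 1.6(232.03) + 0.75(490.07) = 493.39
Eq. 5: 1.2(497.09) + 1.5(237.73) + 0.5(490.07) = 1198.14
Combination 2 gives the minimum: 64.41 kN.

64.41 kN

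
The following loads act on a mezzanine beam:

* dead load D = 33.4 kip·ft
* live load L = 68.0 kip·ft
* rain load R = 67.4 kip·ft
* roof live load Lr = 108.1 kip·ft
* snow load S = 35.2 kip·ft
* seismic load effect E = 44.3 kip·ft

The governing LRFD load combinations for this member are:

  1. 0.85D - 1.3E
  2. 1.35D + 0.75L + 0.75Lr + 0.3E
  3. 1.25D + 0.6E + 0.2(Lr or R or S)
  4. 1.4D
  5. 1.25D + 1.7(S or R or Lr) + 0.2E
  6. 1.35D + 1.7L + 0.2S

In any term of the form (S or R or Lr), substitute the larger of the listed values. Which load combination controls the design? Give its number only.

Combination 5

(Lr or R or S) → Lr = 108.1 kip·ft; (S or R or Lr) → Lr = 108.1 kip·ft.
1. 0.85(33.4) - 1.3(44.3) = 28.39 - 57.59 = -29.20
2. 1.35(33.4) + 0.75(68.0) + 0.75(108.1) + 0.3(44.3) = 45.09 + 51.00 + 81.08 + 13.29 = 190.46
3. 1.25(33.4) + 0.6(44.3) + 0.2(108.1) = 41.75 + 26.58 + 21.62 = 89.95
4. 1.4(33.4) = 46.76
5. 1.25(33.4) + 1.7(108.1) + 0.2(44.3) = 41.75 + 183.77 + 8.86 = 234.38
6. 1.35(33.4) + 1.7(68.0) + 0.2(35.2) = 45.09 + 115.60 + 7.04 = 167.73
The largest value is 234.38 kip·ft from combination 5.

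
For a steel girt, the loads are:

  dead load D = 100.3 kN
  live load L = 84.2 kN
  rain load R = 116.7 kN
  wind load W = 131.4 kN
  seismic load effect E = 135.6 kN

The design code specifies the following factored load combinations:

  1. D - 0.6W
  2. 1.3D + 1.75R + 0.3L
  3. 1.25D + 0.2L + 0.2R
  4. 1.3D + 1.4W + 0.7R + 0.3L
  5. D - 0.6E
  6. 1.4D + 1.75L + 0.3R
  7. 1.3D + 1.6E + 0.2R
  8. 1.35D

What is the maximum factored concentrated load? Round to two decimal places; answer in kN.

421.30 kN

1. 1.0(100.3) - 0.6(131.4) = 100.30 - 78.84 = 21.46
2. 1.3(100.3) + 1.75(116.7) + 0.3(84.2) = 130.39 + 204.23 + 25.26 = 359.88
3. 1.25(100.3) + 0.2(84.2) + 0.2(116.7) = 125.38 + 16.84 + 23.34 = 165.56
4. 1.3(100.3) + 1.4(131.4) + 0.7(116.7) + 0.3(84.2) = 130.39 + 183.96 + 81.69 + 25.26 = 421.30
5. 1.0(100.3) - 0.6(135.6) = 100.30 - 81.36 = 18.94
6. 1.4(100.3) + 1.75(84.2) + 0.3(116.7) = 140.42 + 147.35 + 35.01 = 322.78
7. 1.3(100.3) + 1.6(135.6) + 0.2(116.7) = 130.39 + 216.96 + 23.34 = 370.69
8. 1.35(100.3) = 135.41
The controlling combination is 4, giving 421.30 kN.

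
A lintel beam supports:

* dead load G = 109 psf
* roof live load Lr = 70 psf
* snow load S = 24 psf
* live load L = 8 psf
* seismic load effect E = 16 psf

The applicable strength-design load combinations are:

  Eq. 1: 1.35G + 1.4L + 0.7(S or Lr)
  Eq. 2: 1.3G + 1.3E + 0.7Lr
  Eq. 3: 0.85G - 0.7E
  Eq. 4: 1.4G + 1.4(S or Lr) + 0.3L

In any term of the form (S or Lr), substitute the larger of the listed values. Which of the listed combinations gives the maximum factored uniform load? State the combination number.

Combination 4

(S or Lr) → Lr = 70 psf.
Eq. 1: 1.35(109) + 1.4(8) + 0.7(70) = 147.15 + 11.20 + 49.00 = 207.35
Eq. 2: 1.3(109) + 1.3(16) + 0.7(70) = 141.70 + 20.80 + 49.00 = 211.50
Eq. 3: 0.85(109) - 0.7(16) = 92.65 - 11.20 = 81.45
Eq. 4: 1.4(109) + 1.4(70) + 0.3(8) = 152.60 + 98.00 + 2.40 = 253.00
The largest value is 253.00 psf from combination 4.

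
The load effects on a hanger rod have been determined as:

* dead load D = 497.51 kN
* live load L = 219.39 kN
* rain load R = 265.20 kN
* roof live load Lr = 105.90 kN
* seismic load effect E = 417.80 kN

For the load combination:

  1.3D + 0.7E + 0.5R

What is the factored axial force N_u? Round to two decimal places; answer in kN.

1071.82 kN

1.3(497.51) + 0.7(417.80) + 0.5(265.20) = 646.76 + 292.46 + 132.60 = 1071.82
N_u = 1071.82 kN.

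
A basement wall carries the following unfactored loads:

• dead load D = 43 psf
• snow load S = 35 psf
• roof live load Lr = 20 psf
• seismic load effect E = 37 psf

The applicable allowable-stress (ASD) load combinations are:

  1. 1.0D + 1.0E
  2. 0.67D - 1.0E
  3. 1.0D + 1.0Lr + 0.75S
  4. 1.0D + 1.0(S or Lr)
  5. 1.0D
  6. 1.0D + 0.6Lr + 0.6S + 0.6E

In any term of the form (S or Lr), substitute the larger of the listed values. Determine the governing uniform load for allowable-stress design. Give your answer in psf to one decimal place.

98.2 psf

(S or Lr) → S = 35 psf.
1. 1.0(43) + 1.0(37) = 43.0 + 37.0 = 80.0
2. 0.67(43) - 1.0(37) = 28.8 - 37.0 = -8.2
3. 1.0(43) + 1.0(20) + 0.75(35) = 43.0 + 20.0 + 26.3 = 89.3
4. 1.0(43) + 1.0(35) = 43.0 + 35.0 = 78.0
5. 1.0(43) = 43.0
6. 1.0(43) + 0.6(20) + 0.6(35) + 0.6(37) = 43.0 + 12.0 + 21.0 + 22.2 = 98.2
Maximum is from combination 6.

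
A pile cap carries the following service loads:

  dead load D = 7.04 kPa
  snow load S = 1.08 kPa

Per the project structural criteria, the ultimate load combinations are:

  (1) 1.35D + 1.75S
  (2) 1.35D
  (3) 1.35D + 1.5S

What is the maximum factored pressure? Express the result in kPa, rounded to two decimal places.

11.39 kPa

(1) 1.35(7.04) + 1.75(1.08) = 9.50 + 1.89 = 11.39
(2) 1.35(7.04) = 9.50
(3) 1.35(7.04) + 1.5(1.08) = 9.50 + 1.62 = 11.12
Maximum is from combination 1.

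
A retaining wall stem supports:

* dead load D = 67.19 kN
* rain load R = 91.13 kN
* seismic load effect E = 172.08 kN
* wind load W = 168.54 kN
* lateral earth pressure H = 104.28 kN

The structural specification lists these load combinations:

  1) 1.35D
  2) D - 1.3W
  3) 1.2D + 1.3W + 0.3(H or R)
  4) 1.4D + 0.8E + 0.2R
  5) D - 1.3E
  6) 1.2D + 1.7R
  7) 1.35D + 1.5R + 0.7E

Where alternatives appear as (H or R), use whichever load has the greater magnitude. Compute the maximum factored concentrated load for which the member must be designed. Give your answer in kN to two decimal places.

(H or R) → H = 104.28 kN.
1) 1.35(67.19) = 90.71
2) 1.0(67.19) - 1.3(168.54) = 67.19 - 219.10 = -151.91
3) 1.2(67.19) + 1.3(168.54) + 0.3(104.28) = 80.63 + 219.10 + 31.28 = 331.01
4) 1.4(67.19) + 0.8(172.08) + 0.2(91.13) = 94.07 + 137.66 + 18.23 = 249.96
5) 1.0(67.19) - 1.3(172.08) = 67.19 - 223.70 = -156.51
6) 1.2(67.19) + 1.7(91.13) = 80.63 + 154.92 = 235.55
7) 1.35(67.19) + 1.5(91.13) + 0.7(172.08) = 347.86
Combination 7 governs: P_u = 347.86 kN.

347.86 kN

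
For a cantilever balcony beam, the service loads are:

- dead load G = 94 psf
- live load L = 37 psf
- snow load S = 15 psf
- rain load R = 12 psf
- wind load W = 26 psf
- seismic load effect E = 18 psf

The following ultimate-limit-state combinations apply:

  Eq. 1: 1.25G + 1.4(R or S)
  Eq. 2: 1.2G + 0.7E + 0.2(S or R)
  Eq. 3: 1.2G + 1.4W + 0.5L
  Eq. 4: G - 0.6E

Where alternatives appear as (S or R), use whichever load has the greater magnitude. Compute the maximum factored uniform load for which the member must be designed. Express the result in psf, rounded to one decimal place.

167.7 psf

(R or S) → S = 15 psf; (S or R) → S = 15 psf.
Eq. 1: 1.25(94) + 1.4(15) = 117.5 + 21.0 = 138.5
Eq. 2: 1.2(94) + 0.7(18) + 0.2(15) = 112.8 + 12.6 + 3.0 = 128.4
Eq. 3: 1.2(94) + 1.4(26) + 0.5(37) = 112.8 + 36.4 + 18.5 = 167.7
Eq. 4: 1.0(94) - 0.6(18) = 94.0 - 10.8 = 83.2
Maximum is from combination 3.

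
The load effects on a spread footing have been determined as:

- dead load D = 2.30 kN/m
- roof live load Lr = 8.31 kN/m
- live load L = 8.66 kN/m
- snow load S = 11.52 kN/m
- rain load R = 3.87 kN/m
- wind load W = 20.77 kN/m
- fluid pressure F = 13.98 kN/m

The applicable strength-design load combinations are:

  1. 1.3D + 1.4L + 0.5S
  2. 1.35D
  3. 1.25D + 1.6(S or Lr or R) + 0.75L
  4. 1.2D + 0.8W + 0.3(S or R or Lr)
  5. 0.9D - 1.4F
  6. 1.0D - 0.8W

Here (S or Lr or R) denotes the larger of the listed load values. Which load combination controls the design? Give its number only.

Combination 3

(S or Lr or R) → S = 11.52 kN/m; (S or R or Lr) → S = 11.52 kN/m.
1. 1.3(2.30) + 1.4(8.66) + 0.5(11.52) = 2.99 + 12.12 + 5.76 = 20.87
2. 1.35(2.30) = 3.11
3. 1.25(2.30) + 1.6(11.52) + 0.75(8.66) = 27.80
4. 1.2(2.30) + 0.8(20.77) + 0.3(11.52) = 22.83
5. 0.9(2.30) - 1.4(13.98) = 2.07 - 19.57 = -17.50
6. 1.0(2.30) - 0.8(20.77) = 2.30 - 16.62 = -14.32
The largest value is 27.80 kN/m from combination 3.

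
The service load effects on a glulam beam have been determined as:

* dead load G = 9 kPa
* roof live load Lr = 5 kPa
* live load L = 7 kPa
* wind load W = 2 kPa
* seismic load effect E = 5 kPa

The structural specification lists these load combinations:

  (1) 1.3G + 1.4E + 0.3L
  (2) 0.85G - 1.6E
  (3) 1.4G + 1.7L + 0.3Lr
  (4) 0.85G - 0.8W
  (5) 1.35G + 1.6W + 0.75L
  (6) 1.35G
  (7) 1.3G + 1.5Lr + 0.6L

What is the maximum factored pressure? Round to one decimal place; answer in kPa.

(1) 1.3(9) + 1.4(5) + 0.3(7) = 11.7 + 7.0 + 2.1 = 20.8
(2) 0.85(9) - 1.6(5) = -0.4
(3) 1.4(9) + 1.7(7) + 0.3(5) = 12.6 + 11.9 + 1.5 = 26.0
(4) 0.85(9) - 0.8(2) = 7.7 - 1.6 = 6.1
(5) 1.35(9) + 1.6(2) + 0.75(7) = 20.6
(6) 1.35(9) = 12.2
(7) 1.3(9) + 1.5(5) + 0.6(7) = 11.7 + 7.5 + 4.2 = 23.4
Maximum is from combination 3.

26.0 kPa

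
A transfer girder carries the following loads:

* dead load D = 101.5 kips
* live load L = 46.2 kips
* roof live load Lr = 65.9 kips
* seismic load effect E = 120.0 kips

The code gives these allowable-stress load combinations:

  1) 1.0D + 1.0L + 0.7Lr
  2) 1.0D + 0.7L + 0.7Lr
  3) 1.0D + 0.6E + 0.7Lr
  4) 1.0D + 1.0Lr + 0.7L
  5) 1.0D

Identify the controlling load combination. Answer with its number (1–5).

Combination 3

1) 1.0(101.5) + 1.0(46.2) + 0.7(65.9) = 193.8
2) 1.0(101.5) + 0.7(46.2) + 0.7(65.9) = 180.0
3) 1.0(101.5) + 0.6(120.0) + 0.7(65.9) = 219.6
4) 1.0(101.5) + 1.0(65.9) + 0.7(46.2) = 199.7
5) 1.0(101.5) = 101.5
The largest value is 219.6 kips from combination 3.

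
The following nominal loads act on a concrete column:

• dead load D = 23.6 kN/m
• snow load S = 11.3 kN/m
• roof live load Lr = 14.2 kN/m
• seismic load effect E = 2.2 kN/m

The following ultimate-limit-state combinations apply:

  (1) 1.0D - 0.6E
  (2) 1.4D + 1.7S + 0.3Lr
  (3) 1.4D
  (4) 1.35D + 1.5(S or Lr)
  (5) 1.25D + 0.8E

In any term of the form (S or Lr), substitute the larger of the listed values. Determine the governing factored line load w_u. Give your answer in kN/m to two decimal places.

(S or Lr) → Lr = 14.2 kN/m.
(1) 1.0(23.6) - 0.6(2.2) = 23.60 - 1.32 = 22.28
(2) 1.4(23.6) + 1.7(11.3) + 0.3(14.2) = 33.04 + 19.21 + 4.26 = 56.51
(3) 1.4(23.6) = 33.04
(4) 1.35(23.6) + 1.5(14.2) = 31.86 + 21.30 = 53.16
(5) 1.25(23.6) + 0.8(2.2) = 29.50 + 1.76 = 31.26
The controlling combination is 2, giving 56.51 kN/m.

56.51 kN/m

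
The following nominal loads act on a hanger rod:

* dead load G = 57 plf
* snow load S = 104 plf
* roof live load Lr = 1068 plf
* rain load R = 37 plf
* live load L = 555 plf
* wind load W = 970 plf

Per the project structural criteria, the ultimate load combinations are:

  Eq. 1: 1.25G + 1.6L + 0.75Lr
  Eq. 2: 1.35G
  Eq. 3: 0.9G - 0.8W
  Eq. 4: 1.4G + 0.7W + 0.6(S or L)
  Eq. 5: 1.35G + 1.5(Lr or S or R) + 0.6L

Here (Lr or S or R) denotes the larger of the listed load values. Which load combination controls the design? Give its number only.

Combination 5

(S or L) → L = 555 plf; (Lr or S or R) → Lr = 1068 plf.
Eq. 1: 1.25(57) + 1.6(555) + 0.75(1068) = 1760.25
Eq. 2: 1.35(57) = 76.95
Eq. 3: 0.9(57) - 0.8(970) = -724.70
Eq. 4: 1.4(57) + 0.7(970) + 0.6(555) = 1091.80
Eq. 5: 1.35(57) + 1.5(1068) + 0.6(555) = 2011.95
The largest value is 2011.95 plf from combination 5.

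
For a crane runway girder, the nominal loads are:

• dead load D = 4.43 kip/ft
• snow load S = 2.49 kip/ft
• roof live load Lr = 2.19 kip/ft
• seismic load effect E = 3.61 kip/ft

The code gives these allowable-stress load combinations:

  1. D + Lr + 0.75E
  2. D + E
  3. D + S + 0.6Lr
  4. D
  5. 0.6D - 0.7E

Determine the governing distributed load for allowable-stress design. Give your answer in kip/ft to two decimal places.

1. 1.0(4.43) + 1.0(2.19) + 0.75(3.61) = 4.43 + 2.19 + 2.71 = 9.33
2. 1.0(4.43) + 1.0(3.61) = 4.43 + 3.61 = 8.04
3. 1.0(4.43) + 1.0(2.49) + 0.6(2.19) = 4.43 + 2.49 + 1.31 = 8.23
4. 1.0(4.43) = 4.43
5. 0.6(4.43) - 0.7(3.61) = 2.66 - 2.53 = 0.13
Maximum is from combination 1.

9.33 kip/ft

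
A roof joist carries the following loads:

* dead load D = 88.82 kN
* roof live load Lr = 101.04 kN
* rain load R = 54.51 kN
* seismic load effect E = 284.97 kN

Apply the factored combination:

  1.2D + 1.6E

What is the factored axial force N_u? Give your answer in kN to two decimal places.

562.54 kN

1.2(88.82) + 1.6(284.97) = 562.54
N_u = 562.54 kN.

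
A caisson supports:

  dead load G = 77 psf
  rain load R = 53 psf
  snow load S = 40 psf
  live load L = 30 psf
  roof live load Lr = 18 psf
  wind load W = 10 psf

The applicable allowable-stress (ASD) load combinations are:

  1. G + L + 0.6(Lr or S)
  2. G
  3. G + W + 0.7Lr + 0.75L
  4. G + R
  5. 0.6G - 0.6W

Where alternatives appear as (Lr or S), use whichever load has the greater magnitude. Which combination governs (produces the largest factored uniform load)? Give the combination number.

(Lr or S) → S = 40 psf.
1. 1.0(77) + 1.0(30) + 0.6(40) = 131.00
2. 1.0(77) = 77.00
3. 1.0(77) + 1.0(10) + 0.7(18) + 0.75(30) = 122.10
4. 1.0(77) + 1.0(53) = 130.00
5. 0.6(77) - 0.6(10) = 40.20
The largest value is 131.00 psf from combination 1.

Combination 1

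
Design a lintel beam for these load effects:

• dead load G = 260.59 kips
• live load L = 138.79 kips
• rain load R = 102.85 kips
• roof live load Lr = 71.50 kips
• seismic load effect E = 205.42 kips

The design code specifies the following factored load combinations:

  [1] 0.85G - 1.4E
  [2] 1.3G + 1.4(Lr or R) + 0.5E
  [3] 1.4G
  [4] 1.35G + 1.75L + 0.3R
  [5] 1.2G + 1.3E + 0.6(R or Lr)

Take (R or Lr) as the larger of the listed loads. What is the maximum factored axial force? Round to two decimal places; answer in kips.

641.46 kips

(Lr or R) → R = 102.85 kips; (R or Lr) → R = 102.85 kips.
[1] 0.85(260.59) - 1.4(205.42) = -66.09
[2] 1.3(260.59) + 1.4(102.85) + 0.5(205.42) = 585.47
[3] 1.4(260.59) = 364.83
[4] 1.35(260.59) + 1.75(138.79) + 0.3(102.85) = 625.53
[5] 1.2(260.59) + 1.3(205.42) + 0.6(102.85) = 641.46
Maximum is from combination 5.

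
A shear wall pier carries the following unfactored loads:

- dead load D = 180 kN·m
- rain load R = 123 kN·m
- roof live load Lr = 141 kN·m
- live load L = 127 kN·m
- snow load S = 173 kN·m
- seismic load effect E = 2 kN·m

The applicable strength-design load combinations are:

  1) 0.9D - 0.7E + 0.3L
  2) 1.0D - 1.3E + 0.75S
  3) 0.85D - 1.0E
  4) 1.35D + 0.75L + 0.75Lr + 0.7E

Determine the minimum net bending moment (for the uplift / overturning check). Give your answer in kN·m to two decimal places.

1) 0.9(180) - 0.7(2) + 0.3(127) = 162.00 - 1.40 + 38.10 = 198.70
2) 1.0(180) - 1.3(2) + 0.75(173) = 180.00 - 2.60 + 129.75 = 307.15
3) 0.85(180) - 1.0(2) = 153.00 - 2.00 = 151.00
4) 1.35(180) + 0.75(127) + 0.75(141) + 0.7(2) = 243.00 + 95.25 + 105.75 + 1.40 = 445.40
Combination 3 gives the minimum: 151.00 kN·m.

151.00 kN·m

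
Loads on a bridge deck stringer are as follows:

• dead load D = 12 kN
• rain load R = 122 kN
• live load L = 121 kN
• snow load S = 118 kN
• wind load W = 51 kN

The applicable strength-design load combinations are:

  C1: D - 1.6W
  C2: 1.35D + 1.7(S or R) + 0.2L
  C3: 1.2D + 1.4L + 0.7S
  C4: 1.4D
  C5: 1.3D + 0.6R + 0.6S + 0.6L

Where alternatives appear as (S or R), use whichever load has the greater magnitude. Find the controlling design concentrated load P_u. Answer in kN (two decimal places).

266.40 kN

(S or R) → R = 122 kN.
C1: 1.0(12) - 1.6(51) = -69.60
C2: 1.35(12) + 1.7(122) + 0.2(121) = 247.80
C3: 1.2(12) + 1.4(121) + 0.7(118) = 266.40
C4: 1.4(12) = 16.80
C5: 1.3(12) + 0.6(122) + 0.6(118) + 0.6(121) = 232.20
Maximum is from combination 3.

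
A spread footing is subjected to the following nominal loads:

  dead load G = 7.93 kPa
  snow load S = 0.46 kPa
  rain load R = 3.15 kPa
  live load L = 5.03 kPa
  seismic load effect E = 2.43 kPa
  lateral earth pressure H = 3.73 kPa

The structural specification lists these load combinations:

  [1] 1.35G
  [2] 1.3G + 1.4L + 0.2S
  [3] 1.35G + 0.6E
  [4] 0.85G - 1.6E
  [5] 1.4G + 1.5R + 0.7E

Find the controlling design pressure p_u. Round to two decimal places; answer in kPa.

17.53 kPa

[1] 1.35(7.93) = 10.71
[2] 1.3(7.93) + 1.4(5.03) + 0.2(0.46) = 17.44
[3] 1.35(7.93) + 0.6(2.43) = 12.16
[4] 0.85(7.93) - 1.6(2.43) = 2.85
[5] 1.4(7.93) + 1.5(3.15) + 0.7(2.43) = 17.53
Maximum is from combination 5.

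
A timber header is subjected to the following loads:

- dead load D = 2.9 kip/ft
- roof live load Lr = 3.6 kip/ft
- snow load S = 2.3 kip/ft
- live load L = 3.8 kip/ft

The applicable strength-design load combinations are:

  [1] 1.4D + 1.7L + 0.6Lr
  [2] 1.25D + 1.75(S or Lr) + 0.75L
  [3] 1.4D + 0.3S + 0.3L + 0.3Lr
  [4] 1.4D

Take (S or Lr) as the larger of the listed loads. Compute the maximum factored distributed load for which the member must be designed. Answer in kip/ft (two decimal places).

(S or Lr) → Lr = 3.6 kip/ft.
[1] 1.4(2.9) + 1.7(3.8) + 0.6(3.6) = 12.68
[2] 1.25(2.9) + 1.75(3.6) + 0.75(3.8) = 12.78
[3] 1.4(2.9) + 0.3(2.3) + 0.3(3.8) + 0.3(3.6) = 6.97
[4] 1.4(2.9) = 4.06
The controlling combination is 2, giving 12.78 kip/ft.

12.78 kip/ft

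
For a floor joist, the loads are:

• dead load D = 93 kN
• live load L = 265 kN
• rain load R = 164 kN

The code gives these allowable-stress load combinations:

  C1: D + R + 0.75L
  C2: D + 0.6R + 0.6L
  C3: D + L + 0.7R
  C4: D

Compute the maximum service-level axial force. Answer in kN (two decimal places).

472.80 kN

C1: 1.0(93) + 1.0(164) + 0.75(265) = 455.75
C2: 1.0(93) + 0.6(164) + 0.6(265) = 350.40
C3: 1.0(93) + 1.0(265) + 0.7(164) = 472.80
C4: 1.0(93) = 93.00
Combination 3 governs: N = 472.80 kN.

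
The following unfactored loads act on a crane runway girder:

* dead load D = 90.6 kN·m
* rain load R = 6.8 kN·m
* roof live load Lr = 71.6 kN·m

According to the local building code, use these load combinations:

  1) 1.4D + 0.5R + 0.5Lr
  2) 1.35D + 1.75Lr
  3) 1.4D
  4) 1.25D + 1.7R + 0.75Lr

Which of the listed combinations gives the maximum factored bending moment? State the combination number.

Combination 2

1) 1.4(90.6) + 0.5(6.8) + 0.5(71.6) = 126.8 + 3.4 + 35.8 = 166.0
2) 1.35(90.6) + 1.75(71.6) = 122.3 + 125.3 = 247.6
3) 1.4(90.6) = 126.8
4) 1.25(90.6) + 1.7(6.8) + 0.75(71.6) = 178.5
The largest value is 247.6 kN·m from combination 2.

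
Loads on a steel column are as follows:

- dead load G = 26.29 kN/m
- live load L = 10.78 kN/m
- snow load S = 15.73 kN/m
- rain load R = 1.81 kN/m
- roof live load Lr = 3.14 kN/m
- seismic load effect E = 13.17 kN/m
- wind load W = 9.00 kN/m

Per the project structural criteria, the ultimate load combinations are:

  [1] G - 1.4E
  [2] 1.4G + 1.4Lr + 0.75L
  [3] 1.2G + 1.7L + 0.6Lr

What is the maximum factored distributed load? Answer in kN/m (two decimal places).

51.76 kN/m

[1] 1.0(26.29) - 1.4(13.17) = 26.29 - 18.44 = 7.85
[2] 1.4(26.29) + 1.4(3.14) + 0.75(10.78) = 49.29
[3] 1.2(26.29) + 1.7(10.78) + 0.6(3.14) = 31.55 + 18.33 + 1.88 = 51.76
The controlling combination is 3, giving 51.76 kN/m.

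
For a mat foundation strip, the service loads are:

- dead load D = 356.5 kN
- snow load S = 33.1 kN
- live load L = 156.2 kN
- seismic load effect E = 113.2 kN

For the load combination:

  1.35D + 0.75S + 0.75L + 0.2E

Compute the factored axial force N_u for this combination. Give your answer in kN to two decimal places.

1.35(356.5) + 0.75(33.1) + 0.75(156.2) + 0.2(113.2) = 645.89
N_u = 645.89 kN.

645.89 kN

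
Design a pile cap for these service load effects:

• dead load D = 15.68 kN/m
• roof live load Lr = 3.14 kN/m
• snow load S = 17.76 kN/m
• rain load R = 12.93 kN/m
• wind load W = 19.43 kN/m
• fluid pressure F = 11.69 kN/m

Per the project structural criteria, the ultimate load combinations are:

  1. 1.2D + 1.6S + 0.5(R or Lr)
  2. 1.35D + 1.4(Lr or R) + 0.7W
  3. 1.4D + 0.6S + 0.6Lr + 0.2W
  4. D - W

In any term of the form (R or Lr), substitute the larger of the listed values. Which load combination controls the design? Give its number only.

Combination 1

(R or Lr) → R = 12.93 kN/m; (Lr or R) → R = 12.93 kN/m.
1. 1.2(15.68) + 1.6(17.76) + 0.5(12.93) = 53.70
2. 1.35(15.68) + 1.4(12.93) + 0.7(19.43) = 21.17 + 18.10 + 13.60 = 52.87
3. 1.4(15.68) + 0.6(17.76) + 0.6(3.14) + 0.2(19.43) = 21.95 + 10.66 + 1.88 + 3.89 = 38.38
4. 1.0(15.68) - 1.0(19.43) = 15.68 - 19.43 = -3.75
The largest value is 53.70 kN/m from combination 1.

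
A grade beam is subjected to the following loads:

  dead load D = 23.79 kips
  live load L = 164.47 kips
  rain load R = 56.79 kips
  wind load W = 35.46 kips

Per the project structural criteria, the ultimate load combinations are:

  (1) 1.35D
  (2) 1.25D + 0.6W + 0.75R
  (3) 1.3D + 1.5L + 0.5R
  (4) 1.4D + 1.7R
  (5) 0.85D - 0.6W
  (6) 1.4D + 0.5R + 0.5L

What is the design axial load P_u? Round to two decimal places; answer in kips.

(1) 1.35(23.79) = 32.12
(2) 1.25(23.79) + 0.6(35.46) + 0.75(56.79) = 29.74 + 21.28 + 42.59 = 93.61
(3) 1.3(23.79) + 1.5(164.47) + 0.5(56.79) = 306.03
(4) 1.4(23.79) + 1.7(56.79) = 33.31 + 96.54 = 129.85
(5) 0.85(23.79) - 0.6(35.46) = -1.05
(6) 1.4(23.79) + 0.5(56.79) + 0.5(164.47) = 143.94
Combination 3 governs: P_u = 306.03 kips.

306.03 kips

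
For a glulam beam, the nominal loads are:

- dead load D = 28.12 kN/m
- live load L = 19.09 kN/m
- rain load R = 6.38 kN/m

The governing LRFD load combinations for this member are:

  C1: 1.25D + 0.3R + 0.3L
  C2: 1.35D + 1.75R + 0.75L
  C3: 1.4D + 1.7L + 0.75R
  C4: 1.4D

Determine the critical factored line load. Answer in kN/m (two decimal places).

76.61 kN/m

C1: 1.25(28.12) + 0.3(6.38) + 0.3(19.09) = 35.15 + 1.91 + 5.73 = 42.79
C2: 1.35(28.12) + 1.75(6.38) + 0.75(19.09) = 63.44
C3: 1.4(28.12) + 1.7(19.09) + 0.75(6.38) = 39.37 + 32.45 + 4.79 = 76.61
C4: 1.4(28.12) = 39.37
Combination 3 governs: w_u = 76.61 kN/m.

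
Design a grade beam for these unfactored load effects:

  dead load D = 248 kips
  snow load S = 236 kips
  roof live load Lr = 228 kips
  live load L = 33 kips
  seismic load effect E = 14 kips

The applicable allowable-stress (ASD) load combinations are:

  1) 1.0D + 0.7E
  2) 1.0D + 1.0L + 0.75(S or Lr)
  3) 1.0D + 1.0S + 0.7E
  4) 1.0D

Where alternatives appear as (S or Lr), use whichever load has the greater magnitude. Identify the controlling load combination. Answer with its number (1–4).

(S or Lr) → S = 236 kips.
1) 1.0(248) + 0.7(14) = 248.0 + 9.8 = 257.8
2) 1.0(248) + 1.0(33) + 0.75(236) = 248.0 + 33.0 + 177.0 = 458.0
3) 1.0(248) + 1.0(236) + 0.7(14) = 248.0 + 236.0 + 9.8 = 493.8
4) 1.0(248) = 248.0
The largest value is 493.8 kips from combination 3.

Combination 3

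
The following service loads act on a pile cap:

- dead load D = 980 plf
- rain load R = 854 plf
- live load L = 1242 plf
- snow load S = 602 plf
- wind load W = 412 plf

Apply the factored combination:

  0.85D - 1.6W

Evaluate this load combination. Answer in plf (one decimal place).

0.85(980) - 1.6(412) = 833.0 - 659.2 = 173.8
w_u = 173.8 plf.

173.8 plf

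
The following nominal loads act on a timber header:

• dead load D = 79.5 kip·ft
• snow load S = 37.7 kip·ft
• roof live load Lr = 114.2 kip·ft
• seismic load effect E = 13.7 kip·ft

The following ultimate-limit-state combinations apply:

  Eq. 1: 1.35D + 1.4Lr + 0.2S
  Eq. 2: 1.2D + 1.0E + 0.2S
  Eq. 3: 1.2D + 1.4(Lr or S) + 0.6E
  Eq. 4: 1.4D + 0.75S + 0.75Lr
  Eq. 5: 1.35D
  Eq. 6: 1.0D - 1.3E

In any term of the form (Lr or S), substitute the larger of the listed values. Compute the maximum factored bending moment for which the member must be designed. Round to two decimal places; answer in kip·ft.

274.75 kip·ft

(Lr or S) → Lr = 114.2 kip·ft.
Eq. 1: 1.35(79.5) + 1.4(114.2) + 0.2(37.7) = 107.33 + 159.88 + 7.54 = 274.75
Eq. 2: 1.2(79.5) + 1.0(13.7) + 0.2(37.7) = 95.40 + 13.70 + 7.54 = 116.64
Eq. 3: 1.2(79.5) + 1.4(114.2) + 0.6(13.7) = 95.40 + 159.88 + 8.22 = 263.50
Eq. 4: 1.4(79.5) + 0.75(37.7) + 0.75(114.2) = 111.30 + 28.28 + 85.65 = 225.23
Eq. 5: 1.35(79.5) = 107.33
Eq. 6: 1.0(79.5) - 1.3(13.7) = 79.50 - 17.81 = 61.69
The controlling combination is 1, giving 274.75 kip·ft.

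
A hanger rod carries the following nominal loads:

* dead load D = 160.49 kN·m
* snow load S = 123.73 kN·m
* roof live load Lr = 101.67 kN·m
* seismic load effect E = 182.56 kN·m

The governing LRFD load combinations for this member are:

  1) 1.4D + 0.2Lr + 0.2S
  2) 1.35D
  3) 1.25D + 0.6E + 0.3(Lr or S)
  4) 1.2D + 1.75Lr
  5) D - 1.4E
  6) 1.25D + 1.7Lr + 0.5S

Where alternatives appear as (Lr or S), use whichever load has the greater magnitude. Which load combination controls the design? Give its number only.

(Lr or S) → S = 123.73 kN·m.
1) 1.4(160.49) + 0.2(101.67) + 0.2(123.73) = 224.69 + 20.33 + 24.75 = 269.77
2) 1.35(160.49) = 216.66
3) 1.25(160.49) + 0.6(182.56) + 0.3(123.73) = 200.61 + 109.54 + 37.12 = 347.27
4) 1.2(160.49) + 1.75(101.67) = 192.59 + 177.92 = 370.51
5) 1.0(160.49) - 1.4(182.56) = 160.49 - 255.58 = -95.09
6) 1.25(160.49) + 1.7(101.67) + 0.5(123.73) = 200.61 + 172.84 + 61.87 = 435.32
The largest value is 435.32 kN·m from combination 6.

Combination 6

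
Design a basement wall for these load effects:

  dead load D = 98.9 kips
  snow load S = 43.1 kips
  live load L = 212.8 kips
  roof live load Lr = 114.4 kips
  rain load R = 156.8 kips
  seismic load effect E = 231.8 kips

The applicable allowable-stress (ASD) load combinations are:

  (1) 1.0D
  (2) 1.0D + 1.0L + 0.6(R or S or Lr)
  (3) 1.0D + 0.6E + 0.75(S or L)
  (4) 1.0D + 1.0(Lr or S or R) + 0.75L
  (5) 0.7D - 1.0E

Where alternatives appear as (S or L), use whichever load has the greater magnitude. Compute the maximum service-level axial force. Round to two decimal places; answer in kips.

415.30 kips

(R or S or Lr) → R = 156.8 kips; (S or L) → L = 212.8 kips; (Lr or S or R) → R = 156.8 kips.
(1) 1.0(98.9) = 98.90
(2) 1.0(98.9) + 1.0(212.8) + 0.6(156.8) = 98.90 + 212.80 + 94.08 = 405.78
(3) 1.0(98.9) + 0.6(231.8) + 0.75(212.8) = 98.90 + 139.08 + 159.60 = 397.58
(4) 1.0(98.9) + 1.0(156.8) + 0.75(212.8) = 98.90 + 156.80 + 159.60 = 415.30
(5) 0.7(98.9) - 1.0(231.8) = 69.23 - 231.80 = -162.57
Maximum is from combination 4.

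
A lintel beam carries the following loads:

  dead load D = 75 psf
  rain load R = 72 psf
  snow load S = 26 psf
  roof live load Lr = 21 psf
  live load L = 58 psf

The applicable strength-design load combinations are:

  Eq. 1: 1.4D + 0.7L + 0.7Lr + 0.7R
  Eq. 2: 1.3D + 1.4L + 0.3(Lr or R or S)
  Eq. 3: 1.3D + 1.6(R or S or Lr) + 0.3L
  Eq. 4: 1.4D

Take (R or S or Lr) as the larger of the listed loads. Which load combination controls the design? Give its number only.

(Lr or R or S) → R = 72 psf; (R or S or Lr) → R = 72 psf.
Eq. 1: 1.4(75) + 0.7(58) + 0.7(21) + 0.7(72) = 105.00 + 40.60 + 14.70 + 50.40 = 210.70
Eq. 2: 1.3(75) + 1.4(58) + 0.3(72) = 97.50 + 81.20 + 21.60 = 200.30
Eq. 3: 1.3(75) + 1.6(72) + 0.3(58) = 97.50 + 115.20 + 17.40 = 230.10
Eq. 4: 1.4(75) = 105.00
The largest value is 230.10 psf from combination 3.

Combination 3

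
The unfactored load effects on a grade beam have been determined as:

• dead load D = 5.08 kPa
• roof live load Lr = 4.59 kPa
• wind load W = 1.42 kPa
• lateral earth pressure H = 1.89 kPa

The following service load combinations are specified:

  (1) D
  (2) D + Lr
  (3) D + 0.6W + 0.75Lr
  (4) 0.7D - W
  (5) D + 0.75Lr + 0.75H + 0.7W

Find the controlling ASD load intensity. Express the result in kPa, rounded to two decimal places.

10.93 kPa

(1) 1.0(5.08) = 5.08
(2) 1.0(5.08) + 1.0(4.59) = 5.08 + 4.59 = 9.67
(3) 1.0(5.08) + 0.6(1.42) + 0.75(4.59) = 5.08 + 0.85 + 3.44 = 9.37
(4) 0.7(5.08) - 1.0(1.42) = 3.56 - 1.42 = 2.14
(5) 1.0(5.08) + 0.75(4.59) + 0.75(1.89) + 0.7(1.42) = 5.08 + 3.44 + 1.42 + 0.99 = 10.93
Combination 5 governs: q = 10.93 kPa.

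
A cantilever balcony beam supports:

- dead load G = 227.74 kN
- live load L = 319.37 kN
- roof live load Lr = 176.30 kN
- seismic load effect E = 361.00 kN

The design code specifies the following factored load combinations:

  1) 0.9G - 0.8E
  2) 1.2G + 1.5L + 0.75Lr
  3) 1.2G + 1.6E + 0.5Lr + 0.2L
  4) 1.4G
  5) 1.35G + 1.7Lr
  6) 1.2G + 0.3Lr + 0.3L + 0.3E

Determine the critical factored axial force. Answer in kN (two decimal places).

1) 0.9(227.74) - 0.8(361.00) = 204.97 - 288.80 = -83.83
2) 1.2(227.74) + 1.5(319.37) + 0.75(176.30) = 884.57
3) 1.2(227.74) + 1.6(361.00) + 0.5(176.30) + 0.2(319.37) = 273.29 + 577.60 + 88.15 + 63.87 = 1002.91
4) 1.4(227.74) = 318.84
5) 1.35(227.74) + 1.7(176.30) = 307.45 + 299.71 = 607.16
6) 1.2(227.74) + 0.3(176.30) + 0.3(319.37) + 0.3(361.00) = 273.29 + 52.89 + 95.81 + 108.30 = 530.29
Maximum is from combination 3.

1002.91 kN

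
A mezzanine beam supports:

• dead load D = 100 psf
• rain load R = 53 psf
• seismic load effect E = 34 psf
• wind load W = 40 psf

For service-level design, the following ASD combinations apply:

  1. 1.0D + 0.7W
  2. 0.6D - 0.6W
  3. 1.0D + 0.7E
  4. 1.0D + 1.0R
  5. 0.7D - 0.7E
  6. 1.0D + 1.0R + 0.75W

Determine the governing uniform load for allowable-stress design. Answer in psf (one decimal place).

183.0 psf

1. 1.0(100) + 0.7(40) = 128.0
2. 0.6(100) - 0.6(40) = 36.0
3. 1.0(100) + 0.7(34) = 123.8
4. 1.0(100) + 1.0(53) = 153.0
5. 0.7(100) - 0.7(34) = 46.2
6. 1.0(100) + 1.0(53) + 0.75(40) = 183.0
Maximum is from combination 6.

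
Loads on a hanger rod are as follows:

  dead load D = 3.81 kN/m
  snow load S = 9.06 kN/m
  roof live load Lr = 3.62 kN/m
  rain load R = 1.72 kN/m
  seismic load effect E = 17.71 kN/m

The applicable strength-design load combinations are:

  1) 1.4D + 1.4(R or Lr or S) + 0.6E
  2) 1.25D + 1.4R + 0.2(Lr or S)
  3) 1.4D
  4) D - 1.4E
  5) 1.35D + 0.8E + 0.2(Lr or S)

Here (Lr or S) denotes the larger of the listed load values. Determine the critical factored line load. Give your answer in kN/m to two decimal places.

(R or Lr or S) → S = 9.06 kN/m; (Lr or S) → S = 9.06 kN/m.
1) 1.4(3.81) + 1.4(9.06) + 0.6(17.71) = 28.64
2) 1.25(3.81) + 1.4(1.72) + 0.2(9.06) = 8.98
3) 1.4(3.81) = 5.33
4) 1.0(3.81) - 1.4(17.71) = -20.98
5) 1.35(3.81) + 0.8(17.71) + 0.2(9.06) = 21.12
Maximum is from combination 1.

28.64 kN/m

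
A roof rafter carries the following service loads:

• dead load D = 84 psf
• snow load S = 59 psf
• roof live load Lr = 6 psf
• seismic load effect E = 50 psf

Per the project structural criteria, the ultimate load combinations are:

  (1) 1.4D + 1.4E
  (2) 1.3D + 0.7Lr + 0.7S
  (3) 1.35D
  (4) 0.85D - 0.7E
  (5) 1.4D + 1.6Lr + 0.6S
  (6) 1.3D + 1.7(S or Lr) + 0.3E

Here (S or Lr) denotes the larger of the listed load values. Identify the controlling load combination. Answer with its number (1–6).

Combination 6

(S or Lr) → S = 59 psf.
(1) 1.4(84) + 1.4(50) = 117.60 + 70.00 = 187.60
(2) 1.3(84) + 0.7(6) + 0.7(59) = 109.20 + 4.20 + 41.30 = 154.70
(3) 1.35(84) = 113.40
(4) 0.85(84) - 0.7(50) = 71.40 - 35.00 = 36.40
(5) 1.4(84) + 1.6(6) + 0.6(59) = 117.60 + 9.60 + 35.40 = 162.60
(6) 1.3(84) + 1.7(59) + 0.3(50) = 109.20 + 100.30 + 15.00 = 224.50
The largest value is 224.50 psf from combination 6.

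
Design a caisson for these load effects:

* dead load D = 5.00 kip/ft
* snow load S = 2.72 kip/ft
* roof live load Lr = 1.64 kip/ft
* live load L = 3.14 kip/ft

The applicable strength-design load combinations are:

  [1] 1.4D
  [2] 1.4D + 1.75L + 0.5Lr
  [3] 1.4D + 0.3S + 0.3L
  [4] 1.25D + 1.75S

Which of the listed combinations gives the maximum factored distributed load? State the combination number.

Combination 2

[1] 1.4(5.00) = 7.00
[2] 1.4(5.00) + 1.75(3.14) + 0.5(1.64) = 7.00 + 5.50 + 0.82 = 13.32
[3] 1.4(5.00) + 0.3(2.72) + 0.3(3.14) = 7.00 + 0.82 + 0.94 = 8.76
[4] 1.25(5.00) + 1.75(2.72) = 6.25 + 4.76 = 11.01
The largest value is 13.32 kip/ft from combination 2.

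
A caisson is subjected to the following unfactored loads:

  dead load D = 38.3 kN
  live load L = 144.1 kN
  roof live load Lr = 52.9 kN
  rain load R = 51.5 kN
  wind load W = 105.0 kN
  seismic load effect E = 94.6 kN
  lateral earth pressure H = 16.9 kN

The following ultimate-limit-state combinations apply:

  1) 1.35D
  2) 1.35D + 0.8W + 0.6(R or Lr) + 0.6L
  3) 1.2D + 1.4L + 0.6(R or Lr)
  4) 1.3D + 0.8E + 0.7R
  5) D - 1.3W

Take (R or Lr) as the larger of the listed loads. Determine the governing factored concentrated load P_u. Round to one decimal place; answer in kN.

(R or Lr) → Lr = 52.9 kN.
1) 1.35(38.3) = 51.7
2) 1.35(38.3) + 0.8(105.0) + 0.6(52.9) + 0.6(144.1) = 253.9
3) 1.2(38.3) + 1.4(144.1) + 0.6(52.9) = 279.4
4) 1.3(38.3) + 0.8(94.6) + 0.7(51.5) = 161.5
5) 1.0(38.3) - 1.3(105.0) = -98.2
The controlling combination is 3, giving 279.4 kN.

279.4 kN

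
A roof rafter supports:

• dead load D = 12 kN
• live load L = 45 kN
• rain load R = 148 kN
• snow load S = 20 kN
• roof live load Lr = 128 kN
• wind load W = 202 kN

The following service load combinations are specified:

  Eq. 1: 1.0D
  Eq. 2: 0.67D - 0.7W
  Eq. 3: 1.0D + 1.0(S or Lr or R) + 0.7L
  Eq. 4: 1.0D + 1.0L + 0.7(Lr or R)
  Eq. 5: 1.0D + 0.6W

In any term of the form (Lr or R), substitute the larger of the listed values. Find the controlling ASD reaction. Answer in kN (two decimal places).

(S or Lr or R) → R = 148 kN; (Lr or R) → R = 148 kN.
Eq. 1: 1.0(12) = 12.00
Eq. 2: 0.67(12) - 0.7(202) = 8.04 - 141.40 = -133.36
Eq. 3: 1.0(12) + 1.0(148) + 0.7(45) = 12.00 + 148.00 + 31.50 = 191.50
Eq. 4: 1.0(12) + 1.0(45) + 0.7(148) = 12.00 + 45.00 + 103.60 = 160.60
Eq. 5: 1.0(12) + 0.6(202) = 12.00 + 121.20 = 133.20
Combination 3 governs: V = 191.50 kN.

191.50 kN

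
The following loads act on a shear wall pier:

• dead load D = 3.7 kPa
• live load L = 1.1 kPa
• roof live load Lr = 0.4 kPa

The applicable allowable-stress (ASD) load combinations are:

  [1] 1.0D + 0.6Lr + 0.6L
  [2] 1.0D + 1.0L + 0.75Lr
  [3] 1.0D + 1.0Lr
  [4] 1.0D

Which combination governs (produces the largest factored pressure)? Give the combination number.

Combination 2

[1] 1.0(3.7) + 0.6(0.4) + 0.6(1.1) = 3.7 + 0.2 + 0.7 = 4.6
[2] 1.0(3.7) + 1.0(1.1) + 0.75(0.4) = 3.7 + 1.1 + 0.3 = 5.1
[3] 1.0(3.7) + 1.0(0.4) = 3.7 + 0.4 = 4.1
[4] 1.0(3.7) = 3.7
The largest value is 5.1 kPa from combination 2.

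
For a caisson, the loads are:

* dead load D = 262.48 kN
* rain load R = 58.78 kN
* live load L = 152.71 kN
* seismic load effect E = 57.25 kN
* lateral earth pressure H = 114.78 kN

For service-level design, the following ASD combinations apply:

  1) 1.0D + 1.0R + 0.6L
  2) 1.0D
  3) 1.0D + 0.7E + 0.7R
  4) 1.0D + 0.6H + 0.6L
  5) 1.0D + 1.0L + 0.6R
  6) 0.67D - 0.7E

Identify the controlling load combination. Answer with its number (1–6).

1) 1.0(262.48) + 1.0(58.78) + 0.6(152.71) = 262.48 + 58.78 + 91.63 = 412.89
2) 1.0(262.48) = 262.48
3) 1.0(262.48) + 0.7(57.25) + 0.7(58.78) = 343.70
4) 1.0(262.48) + 0.6(114.78) + 0.6(152.71) = 422.97
5) 1.0(262.48) + 1.0(152.71) + 0.6(58.78) = 262.48 + 152.71 + 35.27 = 450.46
6) 0.67(262.48) - 0.7(57.25) = 135.79
The largest value is 450.46 kN from combination 5.

Combination 5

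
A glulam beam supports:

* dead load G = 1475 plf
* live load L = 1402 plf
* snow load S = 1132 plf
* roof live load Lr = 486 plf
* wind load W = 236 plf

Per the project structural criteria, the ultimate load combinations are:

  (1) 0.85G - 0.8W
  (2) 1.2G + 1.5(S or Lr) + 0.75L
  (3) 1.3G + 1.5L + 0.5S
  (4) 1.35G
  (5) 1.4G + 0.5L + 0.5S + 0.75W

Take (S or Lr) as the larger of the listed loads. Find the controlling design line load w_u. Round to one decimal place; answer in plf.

4586.5 plf

(S or Lr) → S = 1132 plf.
(1) 0.85(1475) - 0.8(236) = 1253.8 - 188.8 = 1065.0
(2) 1.2(1475) + 1.5(1132) + 0.75(1402) = 1770.0 + 1698.0 + 1051.5 = 4519.5
(3) 1.3(1475) + 1.5(1402) + 0.5(1132) = 1917.5 + 2103.0 + 566.0 = 4586.5
(4) 1.35(1475) = 1991.3
(5) 1.4(1475) + 0.5(1402) + 0.5(1132) + 0.75(236) = 2065.0 + 701.0 + 566.0 + 177.0 = 3509.0
The controlling combination is 3, giving 4586.5 plf.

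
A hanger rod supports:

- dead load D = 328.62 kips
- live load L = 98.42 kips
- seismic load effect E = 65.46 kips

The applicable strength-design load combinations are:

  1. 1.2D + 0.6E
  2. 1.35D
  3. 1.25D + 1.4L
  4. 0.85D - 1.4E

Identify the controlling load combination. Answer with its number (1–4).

1. 1.2(328.62) + 0.6(65.46) = 394.34 + 39.28 = 433.62
2. 1.35(328.62) = 443.64
3. 1.25(328.62) + 1.4(98.42) = 548.56
4. 0.85(328.62) - 1.4(65.46) = 187.68
The largest value is 548.56 kips from combination 3.

Combination 3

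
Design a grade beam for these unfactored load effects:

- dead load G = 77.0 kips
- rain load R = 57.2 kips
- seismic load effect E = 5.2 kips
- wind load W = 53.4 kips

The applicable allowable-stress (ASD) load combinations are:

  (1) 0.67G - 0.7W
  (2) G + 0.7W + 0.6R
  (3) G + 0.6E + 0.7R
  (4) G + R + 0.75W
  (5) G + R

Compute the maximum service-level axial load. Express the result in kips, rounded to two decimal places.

174.25 kips

(1) 0.67(77.0) - 0.7(53.4) = 51.59 - 37.38 = 14.21
(2) 1.0(77.0) + 0.7(53.4) + 0.6(57.2) = 77.00 + 37.38 + 34.32 = 148.70
(3) 1.0(77.0) + 0.6(5.2) + 0.7(57.2) = 77.00 + 3.12 + 40.04 = 120.16
(4) 1.0(77.0) + 1.0(57.2) + 0.75(53.4) = 77.00 + 57.20 + 40.05 = 174.25
(5) 1.0(77.0) + 1.0(57.2) = 77.00 + 57.20 = 134.20
Combination 4 governs: P = 174.25 kips.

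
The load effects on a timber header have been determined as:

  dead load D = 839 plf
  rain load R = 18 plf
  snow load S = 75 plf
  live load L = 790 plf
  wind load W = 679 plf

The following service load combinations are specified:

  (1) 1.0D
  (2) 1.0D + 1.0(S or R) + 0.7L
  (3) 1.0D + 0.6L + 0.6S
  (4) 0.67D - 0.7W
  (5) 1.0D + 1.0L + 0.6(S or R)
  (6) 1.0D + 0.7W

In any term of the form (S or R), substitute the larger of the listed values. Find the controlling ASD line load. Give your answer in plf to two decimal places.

1674.00 plf

(S or R) → S = 75 plf.
(1) 1.0(839) = 839.00
(2) 1.0(839) + 1.0(75) + 0.7(790) = 1467.00
(3) 1.0(839) + 0.6(790) + 0.6(75) = 1358.00
(4) 0.67(839) - 0.7(679) = 86.83
(5) 1.0(839) + 1.0(790) + 0.6(75) = 1674.00
(6) 1.0(839) + 0.7(679) = 1314.30
The controlling combination is 5, giving 1674.00 plf.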